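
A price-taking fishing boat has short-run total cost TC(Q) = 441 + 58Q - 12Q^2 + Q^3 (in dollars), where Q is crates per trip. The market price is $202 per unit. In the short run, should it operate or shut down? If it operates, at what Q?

From TC, MC = TC'(Q) = 58 - 24Q + 3Q^2 and AVC = VC/Q = 58 - 12Q + Q^2.
The AVC parabola has its vertex at Q = 12/2 = 6, where AVC = 58 - 12·6 + 6^2 = $22.
Since P = $202 ≥ min AVC = $22, price covers variable cost and the firm should produce.
Solving P = MC: -144 - 24Q + 3Q^2 = 0 ⇒ Q = -4 or 12. On the upward-sloping branch, Q* = 12.
Check: AVC at Q = 12 is $58 ≤ P, so revenue covers variable cost.
Profit = P·Q − TC = 202·12 − 1137 = $1287.

Produce at Q = 12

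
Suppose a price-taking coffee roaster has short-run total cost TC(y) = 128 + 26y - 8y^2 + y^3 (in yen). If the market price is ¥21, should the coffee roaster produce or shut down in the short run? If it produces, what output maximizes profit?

Strip out fixed cost: VC = 26y - 8y^2 + y^3. Then AVC = 26 - 8y + y^2 and MC = 26 - 16y + 3y^2.
AVC is minimized where dAVC/dy = -8 + 2y = 0, at y = 4; min AVC = 26 - 8·4 + 4^2 = ¥10.
Because ¥21 ≥ ¥10, revenue can cover variable cost; the firm operates.
Set P = MC: 21 = 26 - 16y + 3y^2 → 5 - 16y + 3y^2 = 0. The roots are y = 1/3 and y = 5; the profit-maximizing output is on the rising part of MC, so y* = 5.
Check: AVC at y = 5 is ¥11 ≤ P, so revenue covers variable cost.
Profit = P·y − TC = 21·5 − 183 = -¥78, a loss, but smaller than the ¥128 fixed cost the firm would lose by shutting down.

Produce at y = 5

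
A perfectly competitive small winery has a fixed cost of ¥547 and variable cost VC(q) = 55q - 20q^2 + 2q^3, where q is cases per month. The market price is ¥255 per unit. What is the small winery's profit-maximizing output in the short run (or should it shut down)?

Produce at q = 10

Variable cost is VC = 55q - 20q^2 + 2q^3, so AVC = VC/q = 55 - 20q + 2q^2 and MC = dTC/dq = 55 - 40q + 6q^2.
AVC hits its minimum where MC = AVC, at q = 5, giving min AVC = 55 - 20·5 + 2·5^2 = ¥5.
Because ¥255 ≥ ¥5, revenue can cover variable cost; the firm operates.
P = MC gives -200 - 40q + 6q^2 = 0, with roots -10/3 and 10. Take the larger (rising MC): q* = 10.
Check: AVC at q = 10 is ¥55 ≤ P, so revenue covers variable cost.
Profit = P·q − TC = 255·10 − 1097 = ¥1453.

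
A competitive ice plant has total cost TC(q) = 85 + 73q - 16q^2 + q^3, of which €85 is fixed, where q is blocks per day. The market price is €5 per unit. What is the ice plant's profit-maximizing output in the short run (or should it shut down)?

Shut down

From TC, MC = TC'(q) = 73 - 32q + 3q^2 and AVC = VC/q = 73 - 16q + q^2.
AVC hits its minimum where MC = AVC, at q = 8, giving min AVC = 73 - 16·8 + 8^2 = €9.
P = €5 lies below min AVC = €9; no output level covers variable cost.
Shutting down limits the loss to fixed cost, €85.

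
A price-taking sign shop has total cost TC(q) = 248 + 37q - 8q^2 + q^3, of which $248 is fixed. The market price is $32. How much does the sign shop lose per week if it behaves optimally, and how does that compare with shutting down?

AVC = 37 - 8q + q^2 has its minimum $21 at q = 4; price $32 clears that bar, so the firm operates.
With MC = 37 - 16q + 3q^2, P = MC on the upward-sloping part at q* = 5.
TR = 32·5 = 160. TC = 248 + 110 = 358. Profit = 160 − 358 = -$198.
That loss of $198 beats the $248 the firm would lose by shutting down; producing recovers $50 of fixed cost.

Profit = -$198 at q = 5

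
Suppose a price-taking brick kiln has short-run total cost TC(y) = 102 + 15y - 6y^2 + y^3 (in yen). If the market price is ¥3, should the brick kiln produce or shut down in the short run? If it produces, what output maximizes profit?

Variable cost is VC = 15y - 6y^2 + y^3, so AVC = VC/y = 15 - 6y + y^2 and MC = dTC/dy = 15 - 12y + 3y^2.
The AVC parabola has its vertex at y = 6/2 = 3, where AVC = 15 - 6·3 + 3^2 = ¥6.
Since P = ¥3 < min AVC = ¥6, price fails to cover variable cost at any output.
Best response: produce nothing and absorb the ¥102 fixed cost.

Shut down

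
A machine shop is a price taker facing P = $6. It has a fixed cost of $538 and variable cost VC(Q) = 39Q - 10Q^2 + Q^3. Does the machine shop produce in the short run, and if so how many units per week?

From TC, MC = TC'(Q) = 39 - 20Q + 3Q^2 and AVC = VC/Q = 39 - 10Q + Q^2.
The AVC parabola has its vertex at Q = 10/2 = 5, where AVC = 39 - 10·5 + 5^2 = $14.
With P < min AVC ($6 < $14), every unit sold adds to the loss.
Shutting down limits the loss to fixed cost, $538.

Shut down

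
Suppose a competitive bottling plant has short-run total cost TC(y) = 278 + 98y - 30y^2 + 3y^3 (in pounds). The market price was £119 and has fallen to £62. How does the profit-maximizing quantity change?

Output falls from 7 to 6

AVC = 98 - 30y + 3y^2, minimized at y = 5 where min AVC = £23. MC = 98 - 60y + 9y^2.
With P = £119 above the shutdown price, P = MC gives y = 7.
At P = £62 ≥ min AVC, set P = MC: y = 6. The firm stays open but cuts output.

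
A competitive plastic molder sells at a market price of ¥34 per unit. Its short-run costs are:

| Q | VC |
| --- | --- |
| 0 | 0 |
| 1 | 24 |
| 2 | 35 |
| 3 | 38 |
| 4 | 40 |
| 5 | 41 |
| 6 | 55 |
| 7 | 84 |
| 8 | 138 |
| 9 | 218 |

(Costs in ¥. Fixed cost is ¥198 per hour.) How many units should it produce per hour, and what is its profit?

Q = 7; profit = -¥44

Compute π = P·Q − TC at each output: Q=0: -198; Q=1: -188; Q=2: -165; Q=3: -134; Q=4: -102; Q=5: -69; Q=6: -49; Q=7: -44; Q=8: -64; Q=9: -110.
Profit is maximized at Q = 7. AVC there is 84/7 = ¥12 ≤ P, so producing beats shutting down (which would give -¥198).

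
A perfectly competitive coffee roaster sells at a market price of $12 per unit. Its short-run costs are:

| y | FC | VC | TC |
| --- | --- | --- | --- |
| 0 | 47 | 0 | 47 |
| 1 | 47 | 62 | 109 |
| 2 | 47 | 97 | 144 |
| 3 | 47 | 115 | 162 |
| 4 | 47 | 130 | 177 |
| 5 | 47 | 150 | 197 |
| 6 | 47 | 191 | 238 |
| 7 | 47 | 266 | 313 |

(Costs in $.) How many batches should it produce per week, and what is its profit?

Compute π = P·y − TC at each output: y=0: -47; y=1: -97; y=2: -120; y=3: -126; y=4: -129; y=5: -137; y=6: -166; y=7: -229.
Profit is highest at y = 0. Equivalently, the lowest AVC in the table is 150/5 ≈ $30 at y = 5, and P = $12 falls below it — price never covers variable cost, so the firm shuts down and loses only its fixed cost.

y = 0 (shut down); profit = -$47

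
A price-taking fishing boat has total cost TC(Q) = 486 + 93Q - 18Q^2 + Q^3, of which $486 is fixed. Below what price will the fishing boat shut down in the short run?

$12 per unit

The shutdown price is the minimum of AVC. VC = 93Q - 18Q^2 + Q^3, so AVC = 93 - 18Q + Q^2.
dAVC/dQ = -18 + 2Q = 0 gives Q = 9. min AVC = 93 - 18·9 + 9^2 = 12.
The firm shuts down for any P below $12.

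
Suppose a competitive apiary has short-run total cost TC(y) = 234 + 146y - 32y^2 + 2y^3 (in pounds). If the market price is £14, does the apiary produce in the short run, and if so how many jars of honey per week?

Variable cost is VC = 146y - 32y^2 + 2y^3, so AVC = VC/y = 146 - 32y + 2y^2 and MC = dTC/dy = 146 - 64y + 6y^2.
AVC is minimized where dAVC/dy = -32 + 4y = 0, at y = 8; min AVC = 146 - 32·8 + 2·8^2 = £18.
Since P = £14 < min AVC = £18, price fails to cover variable cost at any output.
Shutting down limits the loss to fixed cost, £234.

Shut down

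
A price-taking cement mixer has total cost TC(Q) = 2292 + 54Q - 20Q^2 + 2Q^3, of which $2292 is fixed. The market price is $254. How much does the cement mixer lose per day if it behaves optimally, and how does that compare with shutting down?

AVC = 54 - 20Q + 2Q^2; min AVC = $4 at Q = 5. Since P = $254 ≥ min AVC, the firm produces.
MC = 54 - 40Q + 6Q^2. Setting P = MC and taking the root on the rising branch gives Q* = 10.
TR = 254·10 = 2540. TC = 2292 + 540 = 2832. Profit = 2540 − 2832 = -$292.
By producing, the firm covers all variable cost plus $2000 of fixed cost; shutting down would lose the full $2292.

Profit = -$292 at Q = 10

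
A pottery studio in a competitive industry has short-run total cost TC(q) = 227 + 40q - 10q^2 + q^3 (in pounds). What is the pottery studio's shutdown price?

£15 per unit

The shutdown price is the minimum of AVC. VC = 40q - 10q^2 + q^3, so AVC = 40 - 10q + q^2.
dAVC/dq = -10 + 2q = 0 gives q = 5. min AVC = 40 - 10·5 + 5^2 = 15.
So the shutdown price is £15.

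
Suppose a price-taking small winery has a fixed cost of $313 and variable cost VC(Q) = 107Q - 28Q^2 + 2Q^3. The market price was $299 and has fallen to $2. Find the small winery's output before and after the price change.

Output falls from 12 to 0 (the firm shuts down)

AVC = 107 - 28Q + 2Q^2, minimized at Q = 7 where min AVC = $9. MC = 107 - 56Q + 6Q^2.
At P = $299 ≥ min AVC, set P = MC on the rising branch: Q = 12.
At P = $2 < min AVC = $9, price no longer covers variable cost at any output, so the firm shuts down: Q = 0.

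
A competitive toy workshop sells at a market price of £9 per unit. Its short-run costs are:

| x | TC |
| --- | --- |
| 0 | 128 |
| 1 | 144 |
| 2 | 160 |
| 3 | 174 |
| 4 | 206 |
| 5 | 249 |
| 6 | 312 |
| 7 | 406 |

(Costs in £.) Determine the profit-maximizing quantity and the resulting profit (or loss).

Tabulate TR − TC: x=0: -128; x=1: -135; x=2: -142; x=3: -147; x=4: -170; x=5: -204; x=6: -258; x=7: -343.
Profit is highest at x = 0. Equivalently, the lowest AVC in the table is 46/3 ≈ £15.33 at x = 3, and P = £9 falls below it — price never covers variable cost, so the firm shuts down and loses only its fixed cost.

x = 0 (shut down); profit = -£128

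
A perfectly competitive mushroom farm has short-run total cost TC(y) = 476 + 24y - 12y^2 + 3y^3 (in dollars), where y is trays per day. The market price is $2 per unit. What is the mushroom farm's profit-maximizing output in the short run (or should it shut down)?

Strip out fixed cost: VC = 24y - 12y^2 + 3y^3. Then AVC = 24 - 12y + 3y^2 and MC = 24 - 24y + 9y^2.
AVC hits its minimum where MC = AVC, at y = 2, giving min AVC = 24 - 12·2 + 3·2^2 = $12.
With P < min AVC ($2 < $12), every unit sold adds to the loss.
Best response: produce nothing and absorb the $476 fixed cost.

Shut down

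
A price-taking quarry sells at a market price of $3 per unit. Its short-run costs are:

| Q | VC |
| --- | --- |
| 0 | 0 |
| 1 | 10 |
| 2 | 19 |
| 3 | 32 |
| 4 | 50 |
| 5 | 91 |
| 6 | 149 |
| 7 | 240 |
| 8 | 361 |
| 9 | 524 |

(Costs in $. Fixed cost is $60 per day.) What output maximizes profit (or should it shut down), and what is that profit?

Profit at each row (π = 3Q − TC): Q=0: -60; Q=1: -67; Q=2: -73; Q=3: -83; Q=4: -98; Q=5: -136; Q=6: -191; Q=7: -279; Q=8: -397; Q=9: -557.
Profit is highest at Q = 0. Equivalently, the lowest AVC in the table is 19/2 ≈ $9.50 at Q = 2, and P = $3 falls below it — price never covers variable cost, so the firm shuts down and loses only its fixed cost.

Q = 0 (shut down); profit = -$60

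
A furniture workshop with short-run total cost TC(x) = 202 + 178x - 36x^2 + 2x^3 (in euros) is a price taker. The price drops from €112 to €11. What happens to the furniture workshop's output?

AVC = 178 - 36x + 2x^2, minimized at x = 9 where min AVC = €16. MC = 178 - 72x + 6x^2.
At P = €112 ≥ min AVC, set P = MC on the rising branch: x = 11.
At P = €11 < min AVC = €16, price no longer covers variable cost at any output, so the firm shuts down: x = 0.

Output falls from 11 to 0 (the firm shuts down)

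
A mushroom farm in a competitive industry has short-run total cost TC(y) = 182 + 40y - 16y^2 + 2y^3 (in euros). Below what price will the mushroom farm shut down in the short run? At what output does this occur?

The shutdown price is the minimum of AVC. VC = 40y - 16y^2 + 2y^3, so AVC = 40 - 16y + 2y^2.
dAVC/dy = -16 + 4y = 0 gives y = 4. min AVC = 40 - 16·4 + 2·4^2 = 8.
So the shutdown price is €8.

€8 per unit, at y = 4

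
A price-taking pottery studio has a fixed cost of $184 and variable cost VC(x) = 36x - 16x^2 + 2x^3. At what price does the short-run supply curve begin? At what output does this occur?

Short-run supply begins at min AVC. From VC = 36x - 16x^2 + 2x^3, AVC = 36 - 16x + 2x^2.
dAVC/dx = -16 + 4x = 0 gives x = 4. min AVC = 36 - 16·4 + 2·4^2 = 4.
So the shutdown price is $4.

$4 per unit, at x = 4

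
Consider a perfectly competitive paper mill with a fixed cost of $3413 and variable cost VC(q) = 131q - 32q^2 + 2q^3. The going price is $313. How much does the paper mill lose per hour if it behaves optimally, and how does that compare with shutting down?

Profit = -$33 at q = 13

AVC = 131 - 32q + 2q^2; min AVC = $3 at q = 8. Since P = $313 ≥ min AVC, the firm produces.
MC = 131 - 64q + 6q^2. Setting P = MC and taking the root on the rising branch gives q* = 13.
TR = 313·13 = 4069. TC = 3413 + 689 = 4102. Profit = 4069 − 4102 = -$33.
That loss of $33 beats the $3413 the firm would lose by shutting down; producing recovers $3380 of fixed cost.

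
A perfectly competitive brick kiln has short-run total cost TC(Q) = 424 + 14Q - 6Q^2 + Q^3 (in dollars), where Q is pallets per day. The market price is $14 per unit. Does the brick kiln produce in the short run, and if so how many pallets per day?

Variable cost is VC = 14Q - 6Q^2 + Q^3, so AVC = VC/Q = 14 - 6Q + Q^2 and MC = dTC/dQ = 14 - 12Q + 3Q^2.
AVC is minimized where dAVC/dQ = -6 + 2Q = 0, at Q = 3; min AVC = 14 - 6·3 + 3^2 = $5.
Because $14 ≥ $5, revenue can cover variable cost; the firm operates.
Set P = MC: 14 = 14 - 12Q + 3Q^2 → -12Q + 3Q^2 = 0. The roots are Q = 0 and Q = 4; the profit-maximizing output is on the rising part of MC, so Q* = 4.
Check: AVC at Q = 4 is $6 ≤ P, so revenue covers variable cost.
Profit = P·Q − TC = 14·4 − 448 = -$392, a loss, but smaller than the $424 fixed cost the firm would lose by shutting down.

Produce at Q = 4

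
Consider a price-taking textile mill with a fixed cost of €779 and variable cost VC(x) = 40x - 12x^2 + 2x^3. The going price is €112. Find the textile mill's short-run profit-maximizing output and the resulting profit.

Profit = -€347 at x = 6

AVC = 40 - 12x + 2x^2; min AVC = €22 at x = 3. Since P = €112 ≥ min AVC, the firm produces.
With MC = 40 - 24x + 6x^2, P = MC on the upward-sloping part at x* = 6.
TR = 112·6 = 672. TC = 779 + 240 = 1019. Profit = 672 − 1019 = -€347.
Shutting down would mean losing the fixed cost of €779, so operating at a loss of €347 is better by €432.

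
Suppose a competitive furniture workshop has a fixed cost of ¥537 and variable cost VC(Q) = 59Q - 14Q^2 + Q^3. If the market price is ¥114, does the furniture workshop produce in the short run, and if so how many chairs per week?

Produce at Q = 11

Strip out fixed cost: VC = 59Q - 14Q^2 + Q^3. Then AVC = 59 - 14Q + Q^2 and MC = 59 - 28Q + 3Q^2.
AVC is minimized where dAVC/dQ = -14 + 2Q = 0, at Q = 7; min AVC = 59 - 14·7 + 7^2 = ¥10.
Since P = ¥114 ≥ min AVC = ¥10, price covers variable cost and the firm should produce.
P = MC gives -55 - 28Q + 3Q^2 = 0, with roots -5/3 and 11. Take the larger (rising MC): Q* = 11.
Check: AVC at Q = 11 is ¥26 ≤ P, so revenue covers variable cost.
Profit = P·Q − TC = 114·11 − 823 = ¥431.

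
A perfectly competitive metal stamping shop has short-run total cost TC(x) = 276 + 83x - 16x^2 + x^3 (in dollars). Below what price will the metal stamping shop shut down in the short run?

Short-run supply begins at min AVC. From VC = 83x - 16x^2 + x^3, AVC = 83 - 16x + x^2.
At the minimum of AVC, MC = AVC. MC = 83 - 32x + 3x^2; setting MC = AVC gives 2x^2 - 16x = 0, so x = 8. min AVC = 19.
For P < $19 the firm produces nothing.

$19 per unit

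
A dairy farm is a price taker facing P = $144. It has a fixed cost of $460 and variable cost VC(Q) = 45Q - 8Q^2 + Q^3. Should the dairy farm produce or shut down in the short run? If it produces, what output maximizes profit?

From TC, MC = TC'(Q) = 45 - 16Q + 3Q^2 and AVC = VC/Q = 45 - 8Q + Q^2.
AVC is minimized where dAVC/dQ = -8 + 2Q = 0, at Q = 4; min AVC = 45 - 8·4 + 4^2 = $29.
Because $144 ≥ $29, revenue can cover variable cost; the firm operates.
Set P = MC: 144 = 45 - 16Q + 3Q^2 → -99 - 16Q + 3Q^2 = 0. The roots are Q = -11/3 and Q = 9; the profit-maximizing output is on the rising part of MC, so Q* = 9.
Check: AVC at Q = 9 is $54 ≤ P, so revenue covers variable cost.
Profit = P·Q − TC = 144·9 − 946 = $350.

Produce at Q = 9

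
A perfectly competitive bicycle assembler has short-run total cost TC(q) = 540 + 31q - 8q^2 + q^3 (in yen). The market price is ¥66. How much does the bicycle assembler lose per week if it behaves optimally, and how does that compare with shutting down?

AVC = 31 - 8q + q^2; min AVC = ¥15 at q = 4. Since P = ¥66 ≥ min AVC, the firm produces.
MC = 31 - 16q + 3q^2. Setting P = MC and taking the root on the rising branch gives q* = 7.
TR = 66·7 = 462. TC = 540 + 168 = 708. Profit = 462 − 708 = -¥246.
That loss of ¥246 beats the ¥540 the firm would lose by shutting down; producing recovers ¥294 of fixed cost.

Profit = -¥246 at q = 7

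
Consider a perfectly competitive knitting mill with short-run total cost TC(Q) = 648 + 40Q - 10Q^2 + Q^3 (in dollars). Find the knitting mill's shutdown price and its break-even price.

Shutdown price = min AVC. AVC = 40 - 10Q + Q^2, with vertex at Q = 5 and minimum $15.
ATC = 648/Q + 40 - 10Q + Q^2. Setting dATC/dQ = −648/Q^2 − 10 + 2Q = 0 gives Q = 9 (since 2·9^3 − 10·9^2 = 648).
min ATC = 648/9 + 40 − 10·9 + 9^2 = $103. That is the break-even price.
For $15 ≤ P < $103 the firm produces at a loss; below $15 it shuts down.

Shutdown price = $15; break-even price = $103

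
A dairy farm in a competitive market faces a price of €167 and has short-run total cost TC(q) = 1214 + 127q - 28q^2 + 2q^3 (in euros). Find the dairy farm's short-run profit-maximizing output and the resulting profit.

Profit = -€14 at q = 10

AVC = 127 - 28q + 2q^2 has its minimum €29 at q = 7; price €167 clears that bar, so the firm operates.
With MC = 127 - 56q + 6q^2, P = MC on the upward-sloping part at q* = 10.
TR = 167·10 = 1670. TC = 1214 + 470 = 1684. Profit = 1670 − 1684 = -€14.
By producing, the firm covers all variable cost plus €1200 of fixed cost; shutting down would lose the full €1214.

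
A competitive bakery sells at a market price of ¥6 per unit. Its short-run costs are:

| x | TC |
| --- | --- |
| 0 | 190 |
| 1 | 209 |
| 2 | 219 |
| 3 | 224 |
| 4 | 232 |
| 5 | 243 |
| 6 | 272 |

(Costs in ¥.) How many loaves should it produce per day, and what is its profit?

Profit at each row (π = 6x − TC): x=0: -190; x=1: -203; x=2: -207; x=3: -206; x=4: -208; x=5: -213; x=6: -236.
Profit is highest at x = 0. Equivalently, the lowest AVC in the table is 42/4 ≈ ¥10.50 at x = 4, and P = ¥6 falls below it — price never covers variable cost, so the firm shuts down and loses only its fixed cost.

x = 0 (shut down); profit = -¥190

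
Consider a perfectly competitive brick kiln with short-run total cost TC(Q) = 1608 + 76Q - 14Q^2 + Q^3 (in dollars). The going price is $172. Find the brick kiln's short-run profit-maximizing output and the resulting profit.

AVC = 76 - 14Q + Q^2 has its minimum $27 at Q = 7; price $172 clears that bar, so the firm operates.
With MC = 76 - 28Q + 3Q^2, P = MC on the upward-sloping part at Q* = 12.
TR = 172·12 = 2064. TC = 1608 + 624 = 2232. Profit = 2064 − 2232 = -$168.
That loss of $168 beats the $1608 the firm would lose by shutting down; producing recovers $1440 of fixed cost.

Profit = -$168 at Q = 12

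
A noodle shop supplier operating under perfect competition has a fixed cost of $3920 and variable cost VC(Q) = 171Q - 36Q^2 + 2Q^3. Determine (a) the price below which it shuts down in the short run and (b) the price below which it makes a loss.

Shutdown price = min AVC. AVC = 171 - 36Q + 2Q^2, with vertex at Q = 9 and minimum $9.
ATC = 3920/Q + 171 - 36Q + 2Q^2. Setting dATC/dQ = −3920/Q^2 − 36 + 4Q = 0 gives Q = 14 (since 4·14^3 − 36·14^2 = 3920).
min ATC = 3920/14 + 171 − 36·14 + 2·14^2 = $339. That is the break-even price.
Between these two prices the firm operates at a loss; above $339 it earns a profit.

Shutdown price = $9; break-even price = $339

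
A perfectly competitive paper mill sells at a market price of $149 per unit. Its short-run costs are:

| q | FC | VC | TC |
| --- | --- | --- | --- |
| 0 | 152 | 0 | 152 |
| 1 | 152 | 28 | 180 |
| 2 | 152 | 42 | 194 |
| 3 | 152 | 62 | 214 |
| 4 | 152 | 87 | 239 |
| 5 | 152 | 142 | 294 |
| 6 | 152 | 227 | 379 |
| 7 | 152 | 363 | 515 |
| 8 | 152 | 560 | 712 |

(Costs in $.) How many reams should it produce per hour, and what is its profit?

q = 7; profit = $528

Compute π = P·q − TC at each output: q=0: -152; q=1: -31; q=2: 104; q=3: 233; q=4: 357; q=5: 451; q=6: 515; q=7: 528; q=8: 480.
Profit is maximized at q = 7. AVC there is 363/7 = $51.86 ≤ P, so producing beats shutting down (which would give -$152).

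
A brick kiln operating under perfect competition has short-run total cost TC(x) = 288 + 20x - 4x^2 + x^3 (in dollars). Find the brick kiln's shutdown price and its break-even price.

Shutdown price = min AVC. AVC = 20 - 4x + x^2, with vertex at x = 2 and minimum $16.
ATC = 288/x + 20 - 4x + x^2. Setting dATC/dx = −288/x^2 − 4 + 2x = 0 gives x = 6 (since 2·6^3 − 4·6^2 = 288).
min ATC = 288/6 + 20 − 4·6 + 6^2 = $80. That is the break-even price.
Between these two prices the firm operates at a loss; above $80 it earns a profit.

Shutdown price = $16; break-even price = $80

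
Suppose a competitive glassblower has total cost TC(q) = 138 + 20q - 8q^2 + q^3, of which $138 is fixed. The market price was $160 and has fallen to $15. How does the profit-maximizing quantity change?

Output falls from 10 to 5

MC = 20 - 16q + 3q^2; the shutdown threshold is min AVC = $4 (at q = 4).
At P = $160 ≥ min AVC, set P = MC on the rising branch: q = 10.
At P = $15 ≥ min AVC, set P = MC: q = 5. The firm stays open but cuts output.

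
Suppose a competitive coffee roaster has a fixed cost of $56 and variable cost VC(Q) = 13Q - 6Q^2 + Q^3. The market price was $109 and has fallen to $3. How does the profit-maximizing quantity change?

AVC = 13 - 6Q + Q^2, minimized at Q = 3 where min AVC = $4. MC = 13 - 12Q + 3Q^2.
With P = $109 above the shutdown price, P = MC gives Q = 8.
At P = $3 < min AVC = $4, price no longer covers variable cost at any output, so the firm shuts down: Q = 0.

Output falls from 8 to 0 (the firm shuts down)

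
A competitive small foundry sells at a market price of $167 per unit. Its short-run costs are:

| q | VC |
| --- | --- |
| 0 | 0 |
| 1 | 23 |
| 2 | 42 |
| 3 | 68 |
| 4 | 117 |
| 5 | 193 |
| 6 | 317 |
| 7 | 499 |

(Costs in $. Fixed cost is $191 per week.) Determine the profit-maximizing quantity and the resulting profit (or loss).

Compute π = P·q − TC at each output: q=0: -191; q=1: -47; q=2: 101; q=3: 242; q=4: 360; q=5: 451; q=6: 494; q=7: 479.
Profit is maximized at q = 6. AVC there is 317/6 = $52.83 ≤ P, so producing beats shutting down (which would give -$191).

q = 6; profit = $494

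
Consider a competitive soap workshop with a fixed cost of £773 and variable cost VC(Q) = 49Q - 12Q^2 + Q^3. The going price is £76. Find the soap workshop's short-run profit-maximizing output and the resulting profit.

AVC = 49 - 12Q + Q^2; min AVC = £13 at Q = 6. Since P = £76 ≥ min AVC, the firm produces.
With MC = 49 - 24Q + 3Q^2, P = MC on the upward-sloping part at Q* = 9.
TR = 76·9 = 684. TC = 773 + 198 = 971. Profit = 684 − 971 = -£287.
That loss of £287 beats the £773 the firm would lose by shutting down; producing recovers £486 of fixed cost.

Profit = -£287 at Q = 9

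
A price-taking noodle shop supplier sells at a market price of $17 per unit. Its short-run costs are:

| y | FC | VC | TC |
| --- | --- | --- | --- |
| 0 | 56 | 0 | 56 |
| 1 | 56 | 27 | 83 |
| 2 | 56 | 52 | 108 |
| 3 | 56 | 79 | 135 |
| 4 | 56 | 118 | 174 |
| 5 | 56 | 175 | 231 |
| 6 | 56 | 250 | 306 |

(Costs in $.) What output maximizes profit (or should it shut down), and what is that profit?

y = 0 (shut down); profit = -$56

Profit at each row (π = 17y − TC): y=0: -56; y=1: -66; y=2: -74; y=3: -84; y=4: -106; y=5: -146; y=6: -204.
Profit is highest at y = 0. Equivalently, the lowest AVC in the table is 52/2 ≈ $26 at y = 2, and P = $17 falls below it — price never covers variable cost, so the firm shuts down and loses only its fixed cost.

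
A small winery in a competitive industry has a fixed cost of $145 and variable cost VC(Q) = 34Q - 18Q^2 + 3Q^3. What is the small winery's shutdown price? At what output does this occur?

Short-run supply begins at min AVC. From VC = 34Q - 18Q^2 + 3Q^3, AVC = 34 - 18Q + 3Q^2.
At the minimum of AVC, MC = AVC. MC = 34 - 36Q + 9Q^2; setting MC = AVC gives 6Q^2 - 18Q = 0, so Q = 3. min AVC = 7.
For P < $7 the firm produces nothing.

$7 per unit, at Q = 3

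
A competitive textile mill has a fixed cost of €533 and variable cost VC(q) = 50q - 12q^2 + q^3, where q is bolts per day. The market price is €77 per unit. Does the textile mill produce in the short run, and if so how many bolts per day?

Strip out fixed cost: VC = 50q - 12q^2 + q^3. Then AVC = 50 - 12q + q^2 and MC = 50 - 24q + 3q^2.
AVC hits its minimum where MC = AVC, at q = 6, giving min AVC = 50 - 12·6 + 6^2 = €14.
Since P = €77 ≥ min AVC = €14, price covers variable cost and the firm should produce.
Solving P = MC: -27 - 24q + 3q^2 = 0 ⇒ q = -1 or 9. On the upward-sloping branch, q* = 9.
Check: AVC at q = 9 is €23 ≤ P, so revenue covers variable cost.
Profit = P·q − TC = 77·9 − 740 = -€47, a loss, but smaller than the €533 fixed cost the firm would lose by shutting down.

Produce at q = 9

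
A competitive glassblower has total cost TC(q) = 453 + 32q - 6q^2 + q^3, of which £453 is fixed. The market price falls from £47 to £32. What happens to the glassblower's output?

Output falls from 5 to 4

MC = 32 - 12q + 3q^2; the shutdown threshold is min AVC = £23 (at q = 3).
At P = £47 ≥ min AVC, set P = MC on the rising branch: q = 5.
At P = £32 ≥ min AVC, set P = MC: q = 4. The firm stays open but cuts output.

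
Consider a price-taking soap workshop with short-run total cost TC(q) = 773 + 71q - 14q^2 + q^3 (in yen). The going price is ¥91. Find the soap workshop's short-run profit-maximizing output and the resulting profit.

Profit = -¥173 at q = 10

AVC = 71 - 14q + q^2; min AVC = ¥22 at q = 7. Since P = ¥91 ≥ min AVC, the firm produces.
With MC = 71 - 28q + 3q^2, P = MC on the upward-sloping part at q* = 10.
TR = 91·10 = 910. TC = 773 + 310 = 1083. Profit = 910 − 1083 = -¥173.
By producing, the firm covers all variable cost plus ¥600 of fixed cost; shutting down would lose the full ¥773.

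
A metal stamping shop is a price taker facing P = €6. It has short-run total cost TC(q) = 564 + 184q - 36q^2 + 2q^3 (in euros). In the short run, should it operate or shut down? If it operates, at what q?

Shut down

From TC, MC = TC'(q) = 184 - 72q + 6q^2 and AVC = VC/q = 184 - 36q + 2q^2.
The AVC parabola has its vertex at q = 36/4 = 9, where AVC = 184 - 36·9 + 2·9^2 = €22.
P = €6 lies below min AVC = €22; no output level covers variable cost.
The firm minimizes its loss by shutting down and losing only its fixed cost of €564.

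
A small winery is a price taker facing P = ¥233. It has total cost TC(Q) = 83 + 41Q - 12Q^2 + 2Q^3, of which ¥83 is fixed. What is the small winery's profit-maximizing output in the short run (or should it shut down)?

Produce at Q = 8

Strip out fixed cost: VC = 41Q - 12Q^2 + 2Q^3. Then AVC = 41 - 12Q + 2Q^2 and MC = 41 - 24Q + 6Q^2.
AVC hits its minimum where MC = AVC, at Q = 3, giving min AVC = 41 - 12·3 + 2·3^2 = ¥23.
Because ¥233 ≥ ¥23, revenue can cover variable cost; the firm operates.
Set P = MC: 233 = 41 - 24Q + 6Q^2 → -192 - 24Q + 6Q^2 = 0. The roots are Q = -4 and Q = 8; the profit-maximizing output is on the rising part of MC, so Q* = 8.
Check: AVC at Q = 8 is ¥73 ≤ P, so revenue covers variable cost.
Profit = P·Q − TC = 233·8 − 667 = ¥1197.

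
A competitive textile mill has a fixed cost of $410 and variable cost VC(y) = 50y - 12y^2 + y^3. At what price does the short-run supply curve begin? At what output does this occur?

$14 per unit, at y = 6

The firm shuts down when price falls below the minimum of average variable cost. AVC = VC/y = 50 - 12y + y^2.
At the minimum of AVC, MC = AVC. MC = 50 - 24y + 3y^2; setting MC = AVC gives 2y^2 - 12y = 0, so y = 6. min AVC = 14.
So the shutdown price is $14.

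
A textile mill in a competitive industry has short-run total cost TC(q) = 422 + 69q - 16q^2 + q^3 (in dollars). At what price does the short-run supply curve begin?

The shutdown price is the minimum of AVC. VC = 69q - 16q^2 + q^3, so AVC = 69 - 16q + q^2.
At the minimum of AVC, MC = AVC. MC = 69 - 32q + 3q^2; setting MC = AVC gives 2q^2 - 16q = 0, so q = 8. min AVC = 5.
So the shutdown price is $5.

$5 per unit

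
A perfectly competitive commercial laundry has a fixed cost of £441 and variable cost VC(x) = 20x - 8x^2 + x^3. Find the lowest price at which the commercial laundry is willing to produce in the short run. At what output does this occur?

Short-run supply begins at min AVC. From VC = 20x - 8x^2 + x^3, AVC = 20 - 8x + x^2.
At the minimum of AVC, MC = AVC. MC = 20 - 16x + 3x^2; setting MC = AVC gives 2x^2 - 8x = 0, so x = 4. min AVC = 4.
The firm shuts down for any P below £4.

£4 per unit, at x = 4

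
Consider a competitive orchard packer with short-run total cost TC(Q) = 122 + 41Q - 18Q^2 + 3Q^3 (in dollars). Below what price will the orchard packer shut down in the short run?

$14 per unit

Short-run supply begins at min AVC. From VC = 41Q - 18Q^2 + 3Q^3, AVC = 41 - 18Q + 3Q^2.
dAVC/dQ = -18 + 6Q = 0 gives Q = 3. min AVC = 41 - 18·3 + 3·3^2 = 14.
The firm shuts down for any P below $14.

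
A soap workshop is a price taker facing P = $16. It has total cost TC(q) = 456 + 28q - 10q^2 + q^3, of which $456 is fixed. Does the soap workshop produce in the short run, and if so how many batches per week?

Produce at q = 6

From TC, MC = TC'(q) = 28 - 20q + 3q^2 and AVC = VC/q = 28 - 10q + q^2.
The AVC parabola has its vertex at q = 10/2 = 5, where AVC = 28 - 10·5 + 5^2 = $3.
Because $16 ≥ $3, revenue can cover variable cost; the firm operates.
Solving P = MC: 12 - 20q + 3q^2 = 0 ⇒ q = 2/3 or 6. On the upward-sloping branch, q* = 6.
Check: AVC at q = 6 is $4 ≤ P, so revenue covers variable cost.
Profit = P·q − TC = 16·6 − 480 = -$384, a loss, but smaller than the $456 fixed cost the firm would lose by shutting down.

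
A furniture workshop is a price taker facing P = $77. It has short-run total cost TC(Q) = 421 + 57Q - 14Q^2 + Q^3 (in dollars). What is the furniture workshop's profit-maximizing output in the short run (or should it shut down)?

From TC, MC = TC'(Q) = 57 - 28Q + 3Q^2 and AVC = VC/Q = 57 - 14Q + Q^2.
AVC is minimized where dAVC/dQ = -14 + 2Q = 0, at Q = 7; min AVC = 57 - 14·7 + 7^2 = $8.
Since P = $77 ≥ min AVC = $8, price covers variable cost and the firm should produce.
Set P = MC: 77 = 57 - 28Q + 3Q^2 → -20 - 28Q + 3Q^2 = 0. The roots are Q = -2/3 and Q = 10; the profit-maximizing output is on the rising part of MC, so Q* = 10.
Check: AVC at Q = 10 is $17 ≤ P, so revenue covers variable cost.
Profit = P·Q − TC = 77·10 − 591 = $179.

Produce at Q = 10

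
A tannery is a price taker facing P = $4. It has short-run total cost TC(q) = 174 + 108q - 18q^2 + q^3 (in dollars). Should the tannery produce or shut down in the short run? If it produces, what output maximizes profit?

Shut down

From TC, MC = TC'(q) = 108 - 36q + 3q^2 and AVC = VC/q = 108 - 18q + q^2.
AVC is minimized where dAVC/dq = -18 + 2q = 0, at q = 9; min AVC = 108 - 18·9 + 9^2 = $27.
P = $4 lies below min AVC = $27; no output level covers variable cost.
Best response: produce nothing and absorb the $174 fixed cost.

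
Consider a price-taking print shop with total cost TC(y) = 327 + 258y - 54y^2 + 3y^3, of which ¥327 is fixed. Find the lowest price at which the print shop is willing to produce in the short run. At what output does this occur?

The shutdown price is the minimum of AVC. VC = 258y - 54y^2 + 3y^3, so AVC = 258 - 54y + 3y^2.
dAVC/dy = -54 + 6y = 0 gives y = 9. min AVC = 258 - 54·9 + 3·9^2 = 15.
So the shutdown price is ¥15.

¥15 per unit, at y = 9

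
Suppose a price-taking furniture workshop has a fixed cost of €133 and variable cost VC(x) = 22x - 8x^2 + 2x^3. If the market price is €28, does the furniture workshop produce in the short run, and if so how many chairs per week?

From TC, MC = TC'(x) = 22 - 16x + 6x^2 and AVC = VC/x = 22 - 8x + 2x^2.
AVC hits its minimum where MC = AVC, at x = 2, giving min AVC = 22 - 8·2 + 2·2^2 = €14.
Because €28 ≥ €14, revenue can cover variable cost; the firm operates.
Solving P = MC: -6 - 16x + 6x^2 = 0 ⇒ x = -1/3 or 3. On the upward-sloping branch, x* = 3.
Check: AVC at x = 3 is €16 ≤ P, so revenue covers variable cost.
Profit = P·x − TC = 28·3 − 181 = -€97, a loss, but smaller than the €133 fixed cost the firm would lose by shutting down.

Produce at x = 3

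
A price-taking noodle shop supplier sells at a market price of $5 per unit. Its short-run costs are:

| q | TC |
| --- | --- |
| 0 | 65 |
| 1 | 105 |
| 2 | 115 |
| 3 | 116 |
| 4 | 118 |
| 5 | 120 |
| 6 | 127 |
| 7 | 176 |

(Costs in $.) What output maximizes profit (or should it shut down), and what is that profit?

Profit at each row (π = 5q − TC): q=0: -65; q=1: -100; q=2: -105; q=3: -101; q=4: -98; q=5: -95; q=6: -97; q=7: -141.
Profit is highest at q = 0. Equivalently, the lowest AVC in the table is 62/6 ≈ $10.33 at q = 6, and P = $5 falls below it — price never covers variable cost, so the firm shuts down and loses only its fixed cost.

q = 0 (shut down); profit = -$65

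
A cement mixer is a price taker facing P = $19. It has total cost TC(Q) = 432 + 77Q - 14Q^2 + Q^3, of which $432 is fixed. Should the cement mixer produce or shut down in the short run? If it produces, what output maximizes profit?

Shut down

Variable cost is VC = 77Q - 14Q^2 + Q^3, so AVC = VC/Q = 77 - 14Q + Q^2 and MC = dTC/dQ = 77 - 28Q + 3Q^2.
The AVC parabola has its vertex at Q = 14/2 = 7, where AVC = 77 - 14·7 + 7^2 = $28.
Since P = $19 < min AVC = $28, price fails to cover variable cost at any output.
The firm minimizes its loss by shutting down and losing only its fixed cost of $432.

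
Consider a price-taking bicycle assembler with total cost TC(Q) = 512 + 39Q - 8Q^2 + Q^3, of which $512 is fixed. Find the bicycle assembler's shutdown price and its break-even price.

Shutdown price = $23; break-even price = $103

AVC = 39 - 8Q + Q^2; minimized at Q = 4, giving min AVC = $23. That is the shutdown price.
ATC = 512/Q + 39 - 8Q + Q^2. Setting dATC/dQ = −512/Q^2 − 8 + 2Q = 0 gives Q = 8 (since 2·8^3 − 8·8^2 = 512).
min ATC = 512/8 + 39 − 8·8 + 8^2 = $103. That is the break-even price.
Between these two prices the firm operates at a loss; above $103 it earns a profit.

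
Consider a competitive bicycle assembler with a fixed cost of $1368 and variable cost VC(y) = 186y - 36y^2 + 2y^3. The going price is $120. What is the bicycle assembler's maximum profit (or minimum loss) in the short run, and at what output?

Profit = -$400 at y = 11

AVC = 186 - 36y + 2y^2 has its minimum $24 at y = 9; price $120 clears that bar, so the firm operates.
With MC = 186 - 72y + 6y^2, P = MC on the upward-sloping part at y* = 11.
TR = 120·11 = 1320. TC = 1368 + 352 = 1720. Profit = 1320 − 1720 = -$400.
That loss of $400 beats the $1368 the firm would lose by shutting down; producing recovers $968 of fixed cost.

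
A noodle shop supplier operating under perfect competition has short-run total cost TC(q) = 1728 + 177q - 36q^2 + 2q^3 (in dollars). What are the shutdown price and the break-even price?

Shutdown price = min AVC. AVC = 177 - 36q + 2q^2, with vertex at q = 9 and minimum $15.
ATC = 1728/q + 177 - 36q + 2q^2. Setting dATC/dq = −1728/q^2 − 36 + 4q = 0 gives q = 12 (since 4·12^3 − 36·12^2 = 1728).
min ATC = 1728/12 + 177 − 36·12 + 2·12^2 = $177. That is the break-even price.
Between these two prices the firm operates at a loss; above $177 it earns a profit.

Shutdown price = $15; break-even price = $177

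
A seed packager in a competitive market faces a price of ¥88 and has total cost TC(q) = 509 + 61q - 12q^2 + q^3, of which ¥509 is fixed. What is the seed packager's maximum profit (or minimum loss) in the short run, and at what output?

AVC = 61 - 12q + q^2; min AVC = ¥25 at q = 6. Since P = ¥88 ≥ min AVC, the firm produces.
MC = 61 - 24q + 3q^2. Setting P = MC and taking the root on the rising branch gives q* = 9.
TR = 88·9 = 792. TC = 509 + 306 = 815. Profit = 792 − 815 = -¥23.
Shutting down would mean losing the fixed cost of ¥509, so operating at a loss of ¥23 is better by ¥486.

Profit = -¥23 at q = 9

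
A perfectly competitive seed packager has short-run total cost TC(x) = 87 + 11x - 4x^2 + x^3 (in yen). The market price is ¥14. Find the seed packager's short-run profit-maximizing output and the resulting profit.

AVC = 11 - 4x + x^2; min AVC = ¥7 at x = 2. Since P = ¥14 ≥ min AVC, the firm produces.
With MC = 11 - 8x + 3x^2, P = MC on the upward-sloping part at x* = 3.
TR = 14·3 = 42. TC = 87 + 24 = 111. Profit = 42 − 111 = -¥69.
Shutting down would mean losing the fixed cost of ¥87, so operating at a loss of ¥69 is better by ¥18.

Profit = -¥69 at x = 3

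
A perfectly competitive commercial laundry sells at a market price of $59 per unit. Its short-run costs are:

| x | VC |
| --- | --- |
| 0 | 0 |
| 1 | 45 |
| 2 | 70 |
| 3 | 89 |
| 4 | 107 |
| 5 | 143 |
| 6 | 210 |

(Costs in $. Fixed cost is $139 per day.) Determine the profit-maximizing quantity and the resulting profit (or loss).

x = 5; profit = $13

Compute π = P·x − TC at each output: x=0: -139; x=1: -125; x=2: -91; x=3: -51; x=4: -10; x=5: 13; x=6: 5.
Profit is maximized at x = 5. AVC there is 143/5 = $28.60 ≤ P, so producing beats shutting down (which would give -$139).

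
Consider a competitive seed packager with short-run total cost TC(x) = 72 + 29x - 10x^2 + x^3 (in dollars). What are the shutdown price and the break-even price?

Shutdown price = $4; break-even price = $17

AVC = 29 - 10x + x^2; minimized at x = 5, giving min AVC = $4. That is the shutdown price.
ATC = 72/x + 29 - 10x + x^2. Setting dATC/dx = −72/x^2 − 10 + 2x = 0 gives x = 6 (since 2·6^3 − 10·6^2 = 72).
min ATC = 72/6 + 29 − 10·6 + 6^2 = $17. That is the break-even price.
Between these two prices the firm operates at a loss; above $17 it earns a profit.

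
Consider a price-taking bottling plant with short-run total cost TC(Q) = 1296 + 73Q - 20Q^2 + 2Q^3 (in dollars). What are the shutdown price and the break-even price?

Shutdown price = min AVC. AVC = 73 - 20Q + 2Q^2, with vertex at Q = 5 and minimum $23.
ATC = 1296/Q + 73 - 20Q + 2Q^2. Setting dATC/dQ = −1296/Q^2 − 20 + 4Q = 0 gives Q = 9 (since 4·9^3 − 20·9^2 = 1296).
min ATC = 1296/9 + 73 − 20·9 + 2·9^2 = $199. That is the break-even price.
Between these two prices the firm operates at a loss; above $199 it earns a profit.

Shutdown price = $23; break-even price = $199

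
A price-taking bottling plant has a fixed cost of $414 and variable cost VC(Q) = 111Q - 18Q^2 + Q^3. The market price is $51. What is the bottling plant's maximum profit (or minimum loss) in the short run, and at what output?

AVC = 111 - 18Q + Q^2; min AVC = $30 at Q = 9. Since P = $51 ≥ min AVC, the firm produces.
With MC = 111 - 36Q + 3Q^2, P = MC on the upward-sloping part at Q* = 10.
TR = 51·10 = 510. TC = 414 + 310 = 724. Profit = 510 − 724 = -$214.
By producing, the firm covers all variable cost plus $200 of fixed cost; shutting down would lose the full $414.

Profit = -$214 at Q = 10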